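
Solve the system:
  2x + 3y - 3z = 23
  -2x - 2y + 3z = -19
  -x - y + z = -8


Using Cramer's rule. Expand each determinant along the first row.
D  = 2*[(-2)*1 - 3*(-1)] - 3*[(-2)*1 - 3*(-1)] + (-3)*[(-2)*(-1) - (-2)*(-1)]
  = 2*(1) - 3*(1) + (-3)*(0) = -1
Dx = 23*[(-2)*1 - 3*(-1)] - 3*[(-19)*1 - 3*(-8)] + (-3)*[(-19)*(-1) - (-2)*(-8)]
  = 23*(1) - 3*(5) + (-3)*(3) = -1
Dy = 2*[(-19)*1 - 3*(-8)] - 23*[(-2)*1 - 3*(-1)] + (-3)*[(-2)*(-8) - (-19)*(-1)]
  = 2*(5) - 23*(1) + (-3)*(-3) = -4
Dz = 2*[(-2)*(-8) - (-19)*(-1)] - 3*[(-2)*(-8) - (-19)*(-1)] + 23*[(-2)*(-1) - (-2)*(-1)]
  = 2*(-3) - 3*(-3) + 23*(0) = 3
x = Dx/D = -1/-1 = 1, y = Dy/D = -4/-1 = 4, z = Dz/D = 3/-1 = -3
Check eq1: (2)(1) + (3)(4) + (-3)(-3) = 23 = 23 ✓
Check eq2: (-2)(1) + (-2)(4) + (3)(-3) = -19 = -19 ✓
Check eq3: (-1)(1) + (-1)(4) + (1)(-3) = -8 = -8 ✓

x = 1, y = 4, z = -3


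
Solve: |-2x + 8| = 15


An absolute value equation |expr| = 15 gives two cases:
Case 1: -2x + 8 = 15
  -2x = 7, so x = -7/2
Case 2: -2x + 8 = -15
  -2x = -23, so x = 23/2

x = -7/2, x = 23/2


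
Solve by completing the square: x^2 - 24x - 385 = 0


Start: x^2 - 24x - 385 = 0
Move constant: x^2 - 24x = 385
Half of -24 is -12, squared is 144
Add 144 to both sides: x^2 - 24x + 144 = 529
(x - 12)^2 = 529
x - 12 = ±23
x = 12 + 23 = 35 or x = 12 - 23 = -11

x = -11, x = 35


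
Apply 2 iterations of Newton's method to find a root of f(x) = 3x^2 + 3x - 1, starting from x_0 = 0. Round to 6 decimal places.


Newton's method: x_(n+1) = x_n - f(x_n)/f'(x_n)
f(x) = 3x^2 + 3x - 1
f'(x) = 6x + 3

Iteration 1:
  f(0.000000) = -1.000000
  f'(0.000000) = 3.000000
  x_1 = 0.000000 - (-1.000000)/(3.000000) = 0.333333

Iteration 2:
  f(0.333333) = 0.333333
  f'(0.333333) = 5.000000
  x_2 = 0.333333 - (0.333333)/(5.000000) = 0.266667

x_2 = 0.266667


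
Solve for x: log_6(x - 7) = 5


Convert to exponential form: x - 7 = 6^5 = 7776
x = 7776 + 7 = 7783
Check: log_6(7783 - 7) = log_6(7776) = log_6(7776) = 5 ✓

x = 7783


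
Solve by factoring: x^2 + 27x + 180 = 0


We need two numbers that multiply to 180 and add to 27.
Those numbers are 15 and 12 (since 15 * 12 = 180 and 15 + 12 = 27).
So x^2 + 27x + 180 = (x + 15)(x + 12) = 0
Setting each factor to zero: x = -15 or x = -12

x = -15, x = -12


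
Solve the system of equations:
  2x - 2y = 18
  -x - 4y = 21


Using Cramer's rule:
Determinant D = (2)(-4) - (-1)(-2) = -8 - 2 = -10
Dx = (18)(-4) - (21)(-2) = -72 + 42 = -30
Dy = (2)(21) - (-1)(18) = 42 + 18 = 60
x = Dx/D = -30/-10 = 3
y = Dy/D = 60/-10 = -6

x = 3, y = -6


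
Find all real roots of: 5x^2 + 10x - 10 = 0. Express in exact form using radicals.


Using the quadratic formula: x = (-b ± sqrt(b^2 - 4ac)) / (2a)
Here a = 5, b = 10, c = -10
Discriminant = b^2 - 4ac = 10^2 - 4(5)(-10) = 100 + 200 = 300
Since discriminant = 300 > 0, there are two real roots.
x = (-10 ± 10*sqrt(3)) / 10
Simplifying: x = -1 ± sqrt(3)
Numerically: x ≈ 0.7321 or x ≈ -2.7321

x = -1 + sqrt(3) or x = -1 - sqrt(3)


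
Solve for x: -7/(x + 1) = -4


Multiply both sides by (x + 1): -7 = -4(x + 1)
Distribute: -7 = -4x - 4
-4x = -7 + 4 = -3
x = 3/4

x = 3/4


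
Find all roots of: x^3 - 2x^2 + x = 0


The constant term is 0, so x = 0 is a root. Factor out x:
  x^2 - 2x + 1 = 0
Solve the quadratic x^2 - 2x + 1 = 0: discriminant = (-2)^2 - 4(1)(1) = 4 - 4 = 0.
Discriminant = 0, so a double root: x = 2/2 = 1.
Collecting all roots found:

x = 0, x = 1 (multiplicity 2)


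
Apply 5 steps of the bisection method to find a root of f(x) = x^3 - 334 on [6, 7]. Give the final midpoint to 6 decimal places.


f(x) = x^3 - 334
f(6) = -118 < 0
f(7) = 9 > 0

Step 1: midpoint = (6.000000 + 7.000000)/2 = 6.500000
  f(6.500000) = -59.375000
  f(mid) < 0, so root is in [6.500000, 7.000000]

Step 2: midpoint = (6.500000 + 7.000000)/2 = 6.750000
  f(6.750000) = -26.453125
  f(mid) < 0, so root is in [6.750000, 7.000000]

Step 3: midpoint = (6.750000 + 7.000000)/2 = 6.875000
  f(6.875000) = -9.048828
  f(mid) < 0, so root is in [6.875000, 7.000000]

Step 4: midpoint = (6.875000 + 7.000000)/2 = 6.937500
  f(6.937500) = -0.105713
  f(mid) < 0, so root is in [6.937500, 7.000000]

Step 5: midpoint = (6.937500 + 7.000000)/2 = 6.968750
  f(6.968750) = 4.426727
  f(mid) > 0, so root is in [6.937500, 6.968750]

midpoint = 6.968750


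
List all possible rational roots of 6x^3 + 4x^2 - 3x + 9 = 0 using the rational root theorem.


Rational root theorem: possible roots are ±p/q where:
  p divides the constant term (9): p ∈ {1, 3, 9}
  q divides the leading coefficient (6): q ∈ {1, 2, 3, 6}

All possible rational roots: -9, -9/2, -3, -3/2, -1, -1/2, -1/3, -1/6, 1/6, 1/3, 1/2, 1, 3/2, 3, 9/2, 9

-9, -9/2, -3, -3/2, -1, -1/2, -1/3, -1/6, 1/6, 1/3, 1/2, 1, 3/2, 3, 9/2, 9


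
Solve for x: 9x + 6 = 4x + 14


Starting with: 9x + 6 = 4x + 14
Move all x terms to left: (9 - 4)x = 14 - 6
Simplify: 5x = 8
Divide both sides by 5: x = 8/5

x = 8/5


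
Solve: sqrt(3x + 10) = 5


Square both sides: 3x + 10 = 5^2 = 25
3x = 25 - 10 = 15
x = 5
Check: sqrt(3*5 + 10) = sqrt(25) = 5 ✓

x = 5


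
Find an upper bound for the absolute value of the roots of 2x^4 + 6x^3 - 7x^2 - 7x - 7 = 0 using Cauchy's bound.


Cauchy's bound: all roots r satisfy |r| <= 1 + max(|a_i/a_n|) for i = 0,...,n-1
where a_n is the leading coefficient.

Coefficients: [2, 6, -7, -7, -7]
Leading coefficient a_n = 2
Ratios |a_i/a_n|: 3, 7/2, 7/2, 7/2
Maximum ratio: 7/2
Cauchy's bound: |r| <= 1 + 7/2 = 9/2

Upper bound = 9/2


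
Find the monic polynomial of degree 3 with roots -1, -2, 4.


A monic polynomial with roots -1, -2, 4 is:
p(x) = (x + 1)(x + 2)(x - 4)
After multiplying by (x + 1): x + 1
After multiplying by (x + 2): x^2 + 3x + 2
After multiplying by (x - 4): x^3 - x^2 - 10x - 8

x^3 - x^2 - 10x - 8


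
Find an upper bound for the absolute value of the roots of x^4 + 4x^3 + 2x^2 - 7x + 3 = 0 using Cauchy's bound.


Cauchy's bound: all roots r satisfy |r| <= 1 + max(|a_i/a_n|) for i = 0,...,n-1
where a_n is the leading coefficient.

Coefficients: [1, 4, 2, -7, 3]
Leading coefficient a_n = 1
Ratios |a_i/a_n|: 4, 2, 7, 3
Maximum ratio: 7
Cauchy's bound: |r| <= 1 + 7 = 8

Upper bound = 8


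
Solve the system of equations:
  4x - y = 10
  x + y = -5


Using Cramer's rule:
Determinant D = (4)(1) - (1)(-1) = 4 + 1 = 5
Dx = (10)(1) - (-5)(-1) = 10 - 5 = 5
Dy = (4)(-5) - (1)(10) = -20 - 10 = -30
x = Dx/D = 5/5 = 1
y = Dy/D = -30/5 = -6

x = 1, y = -6


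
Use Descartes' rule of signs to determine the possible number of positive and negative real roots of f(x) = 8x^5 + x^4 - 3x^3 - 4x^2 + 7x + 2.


Descartes' rule of signs:

For positive roots, count sign changes in f(x) = 8x^5 + x^4 - 3x^3 - 4x^2 + 7x + 2:
Signs of coefficients: +, +, -, -, +, +
Number of sign changes: 2
Possible positive real roots: 2, 0

For negative roots, examine f(-x) = -8x^5 + x^4 + 3x^3 - 4x^2 - 7x + 2:
Signs of coefficients: -, +, +, -, -, +
Number of sign changes: 3
Possible negative real roots: 3, 1

Positive roots: 2 or 0; Negative roots: 3 or 1


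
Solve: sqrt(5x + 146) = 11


Square both sides: 5x + 146 = 11^2 = 121
5x = 121 - 146 = -25
x = -5
Check: sqrt(5*(-5) + 146) = sqrt(121) = 11 ✓

x = -5


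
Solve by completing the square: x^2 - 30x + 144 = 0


Start: x^2 - 30x + 144 = 0
Move constant: x^2 - 30x = -144
Half of -30 is -15, squared is 225
Add 225 to both sides: x^2 - 30x + 225 = 81
(x - 15)^2 = 81
x - 15 = ±9
x = 15 + 9 = 24 or x = 15 - 9 = 6

x = 6, x = 24


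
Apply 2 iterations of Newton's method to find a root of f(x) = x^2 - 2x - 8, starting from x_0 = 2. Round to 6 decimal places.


Newton's method: x_(n+1) = x_n - f(x_n)/f'(x_n)
f(x) = x^2 - 2x - 8
f'(x) = 2x - 2

Iteration 1:
  f(2.000000) = -8.000000
  f'(2.000000) = 2.000000
  x_1 = 2.000000 - (-8.000000)/(2.000000) = 6.000000

Iteration 2:
  f(6.000000) = 16.000000
  f'(6.000000) = 10.000000
  x_2 = 6.000000 - (16.000000)/(10.000000) = 4.400000

x_2 = 4.400000


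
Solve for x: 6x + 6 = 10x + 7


Starting with: 6x + 6 = 10x + 7
Move all x terms to left: (6 - 10)x = 7 - 6
Simplify: -4x = 1
Divide both sides by -4: x = -1/4

x = -1/4


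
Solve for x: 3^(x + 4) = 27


Express both sides with the same base.
27 = 3^3
Since the bases match, equate exponents: x + 4 = 3
So x = 3 - (4) = -1

x = -1


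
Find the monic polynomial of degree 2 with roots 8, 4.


A monic polynomial with roots 8, 4 is:
p(x) = (x - 8)(x - 4)
After multiplying by (x - 8): x - 8
After multiplying by (x - 4): x^2 - 12x + 32

x^2 - 12x + 32


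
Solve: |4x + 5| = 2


An absolute value equation |expr| = 2 gives two cases:
Case 1: 4x + 5 = 2
  4x = -3, so x = -3/4
Case 2: 4x + 5 = -2
  4x = -7, so x = -7/4

x = -7/4, x = -3/4


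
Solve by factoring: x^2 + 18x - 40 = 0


We need two numbers that multiply to -40 and add to 18.
Those numbers are -2 and 20 (since (-2) * 20 = -40 and (-2) + 20 = 18).
So x^2 + 18x - 40 = (x - 2)(x + 20) = 0
Setting each factor to zero: x = 2 or x = -20

x = -20, x = 2


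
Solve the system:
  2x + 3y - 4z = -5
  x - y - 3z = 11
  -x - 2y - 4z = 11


Using Cramer's rule. Expand each determinant along the first row.
D  = 2*[(-1)*(-4) - (-3)*(-2)] - 3*[1*(-4) - (-3)*(-1)] + (-4)*[1*(-2) - (-1)*(-1)]
  = 2*(-2) - 3*(-7) + (-4)*(-3) = 29
Dx = (-5)*[(-1)*(-4) - (-3)*(-2)] - 3*[11*(-4) - (-3)*11] + (-4)*[11*(-2) - (-1)*11]
  = (-5)*(-2) - 3*(-11) + (-4)*(-11) = 87
Dy = 2*[11*(-4) - (-3)*11] - (-5)*[1*(-4) - (-3)*(-1)] + (-4)*[1*11 - 11*(-1)]
  = 2*(-11) - (-5)*(-7) + (-4)*(22) = -145
Dz = 2*[(-1)*11 - 11*(-2)] - 3*[1*11 - 11*(-1)] + (-5)*[1*(-2) - (-1)*(-1)]
  = 2*(11) - 3*(22) + (-5)*(-3) = -29
x = Dx/D = 87/29 = 3, y = Dy/D = -145/29 = -5, z = Dz/D = -29/29 = -1
Check eq1: (2)(3) + (3)(-5) + (-4)(-1) = -5 = -5 ✓
Check eq2: (1)(3) + (-1)(-5) + (-3)(-1) = 11 = 11 ✓
Check eq3: (-1)(3) + (-2)(-5) + (-4)(-1) = 11 = 11 ✓

x = 3, y = -5, z = -1


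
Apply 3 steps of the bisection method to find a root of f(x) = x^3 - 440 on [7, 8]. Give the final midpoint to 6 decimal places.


f(x) = x^3 - 440
f(7) = -97 < 0
f(8) = 72 > 0

Step 1: midpoint = (7.000000 + 8.000000)/2 = 7.500000
  f(7.500000) = -18.125000
  f(mid) < 0, so root is in [7.500000, 8.000000]

Step 2: midpoint = (7.500000 + 8.000000)/2 = 7.750000
  f(7.750000) = 25.484375
  f(mid) > 0, so root is in [7.500000, 7.750000]

Step 3: midpoint = (7.500000 + 7.750000)/2 = 7.625000
  f(7.625000) = 3.322266
  f(mid) > 0, so root is in [7.500000, 7.625000]

midpoint = 7.625000


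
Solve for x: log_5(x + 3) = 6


Convert to exponential form: x + 3 = 5^6 = 15625
x = 15625 - 3 = 15622
Check: log_5(15622 + 3) = log_5(15625) = log_5(15625) = 6 ✓

x = 15622


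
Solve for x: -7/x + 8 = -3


Subtract 8 from both sides: -7/x = -11
Multiply both sides by x: -7 = -11 * x
Divide by -11: x = 7/11

x = 7/11


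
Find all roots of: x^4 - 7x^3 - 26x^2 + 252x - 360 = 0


Let p(x) = x^4 - 7x^3 - 26x^2 + 252x - 360. By the rational root theorem (leading coefficient 1), any rational root is an integer divisor of 360: try ±1, ±2, ... in turn.
Test x = 1: value = -140 ≠ 0.
Test x = -1: value = -630 ≠ 0.
Test x = 2: value = 0 ✓, so (x - 2) is a factor.
Synthetic division by (x - 2): bring down 1; 1(2) - 7 = -5; (-5)(2) - 26 = -36; (-36)(2) + 252 = 180; 180(2) - 360 = 0 → quotient x^3 - 5x^2 - 36x + 180, remainder 0.
Continue with the quotient x^3 - 5x^2 - 36x + 180 (candidates must divide 180; re-test x = 2 first in case it repeats).
Test x = 2: value = 96 ≠ 0.
Test x = -2: value = 224 ≠ 0.
Test x = 3: value = 54 ≠ 0.
Test x = -3: value = 216 ≠ 0.
Test x = 4: value = 20 ≠ 0.
Test x = -4: value = 180 ≠ 0.
Test x = 5: value = 0 ✓, so (x - 5) is a factor.
Synthetic division by (x - 5): bring down 1; 1(5) - 5 = 0; 0(5) - 36 = -36; (-36)(5) + 180 = 0 → quotient x^2 - 36, remainder 0.
Solve the quadratic x^2 - 36 = 0: discriminant = 0^2 - 4(1)(-36) = 0 + 144 = 144.
sqrt(144) = 12, so x = (0 ± 12)/2: x = 6 or x = -6.
Collecting all roots found:

x = -6, x = 2, x = 5, x = 6


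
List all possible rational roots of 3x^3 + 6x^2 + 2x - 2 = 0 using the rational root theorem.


Rational root theorem: possible roots are ±p/q where:
  p divides the constant term (-2): p ∈ {1, 2}
  q divides the leading coefficient (3): q ∈ {1, 3}

All possible rational roots: -2, -1, -2/3, -1/3, 1/3, 2/3, 1, 2

-2, -1, -2/3, -1/3, 1/3, 2/3, 1, 2


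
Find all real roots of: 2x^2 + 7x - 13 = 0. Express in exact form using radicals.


Using the quadratic formula: x = (-b ± sqrt(b^2 - 4ac)) / (2a)
Here a = 2, b = 7, c = -13
Discriminant = b^2 - 4ac = 7^2 - 4(2)(-13) = 49 + 104 = 153
Since discriminant = 153 > 0, there are two real roots.
x = (-7 ± 3*sqrt(17)) / 4
Numerically: x ≈ 1.3423 or x ≈ -4.8423

x = (-7 + 3*sqrt(17)) / 4 or x = (-7 - 3*sqrt(17)) / 4


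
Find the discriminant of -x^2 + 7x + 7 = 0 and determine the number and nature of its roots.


For ax^2 + bx + c = 0, discriminant D = b^2 - 4ac
Here a = -1, b = 7, c = 7
D = (7)^2 - 4(-1)(7) = 49 + 28 = 77

D = 77 > 0 but not a perfect square
The equation has 2 distinct real irrational roots.

Discriminant = 77, 2 distinct real irrational roots


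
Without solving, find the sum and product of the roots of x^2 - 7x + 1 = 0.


By Vieta's formulas for ax^2 + bx + c = 0:
  Sum of roots = -b/a
  Product of roots = c/a

Here a = 1, b = -7, c = 1
Sum = -(-7)/1 = 7
Product = 1/1 = 1

Sum = 7, Product = 1


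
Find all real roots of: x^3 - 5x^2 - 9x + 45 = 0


Let p(x) = x^3 - 5x^2 - 9x + 45. By the rational root theorem (leading coefficient 1), any rational root is an integer divisor of 45: try ±1, ±2, ... in turn.
Test x = 1: value = 32 ≠ 0.
Test x = -1: value = 48 ≠ 0.
Test x = 3: value = 0 ✓, so (x - 3) is a factor.
Synthetic division by (x - 3): bring down 1; 1(3) - 5 = -2; (-2)(3) - 9 = -15; (-15)(3) + 45 = 0 → quotient x^2 - 2x - 15, remainder 0.
Solve the quadratic x^2 - 2x - 15 = 0: discriminant = (-2)^2 - 4(1)(-15) = 4 + 60 = 64.
sqrt(64) = 8, so x = (2 ± 8)/2: x = 5 or x = -3.

x = -3, x = 3, x = 5


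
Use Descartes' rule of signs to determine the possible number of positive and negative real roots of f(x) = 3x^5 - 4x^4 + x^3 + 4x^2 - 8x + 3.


Descartes' rule of signs:

For positive roots, count sign changes in f(x) = 3x^5 - 4x^4 + x^3 + 4x^2 - 8x + 3:
Signs of coefficients: +, -, +, +, -, +
Number of sign changes: 4
Possible positive real roots: 4, 2, 0

For negative roots, examine f(-x) = -3x^5 - 4x^4 - x^3 + 4x^2 + 8x + 3:
Signs of coefficients: -, -, -, +, +, +
Number of sign changes: 1
Possible negative real roots: 1

Positive roots: 4 or 2 or 0; Negative roots: 1


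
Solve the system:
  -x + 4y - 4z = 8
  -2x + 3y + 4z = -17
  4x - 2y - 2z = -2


Using Cramer's rule. Expand each determinant along the first row.
D  = (-1)*[3*(-2) - 4*(-2)] - 4*[(-2)*(-2) - 4*4] + (-4)*[(-2)*(-2) - 3*4]
  = (-1)*(2) - 4*(-12) + (-4)*(-8) = 78
Dx = 8*[3*(-2) - 4*(-2)] - 4*[(-17)*(-2) - 4*(-2)] + (-4)*[(-17)*(-2) - 3*(-2)]
  = 8*(2) - 4*(42) + (-4)*(40) = -312
Dy = (-1)*[(-17)*(-2) - 4*(-2)] - 8*[(-2)*(-2) - 4*4] + (-4)*[(-2)*(-2) - (-17)*4]
  = (-1)*(42) - 8*(-12) + (-4)*(72) = -234
Dz = (-1)*[3*(-2) - (-17)*(-2)] - 4*[(-2)*(-2) - (-17)*4] + 8*[(-2)*(-2) - 3*4]
  = (-1)*(-40) - 4*(72) + 8*(-8) = -312
x = Dx/D = -312/78 = -4, y = Dy/D = -234/78 = -3, z = Dz/D = -312/78 = -4
Check eq1: (-1)(-4) + (4)(-3) + (-4)(-4) = 8 = 8 ✓
Check eq2: (-2)(-4) + (3)(-3) + (4)(-4) = -17 = -17 ✓
Check eq3: (4)(-4) + (-2)(-3) + (-2)(-4) = -2 = -2 ✓

x = -4, y = -3, z = -4


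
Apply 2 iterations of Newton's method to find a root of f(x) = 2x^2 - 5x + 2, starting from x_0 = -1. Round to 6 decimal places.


Newton's method: x_(n+1) = x_n - f(x_n)/f'(x_n)
f(x) = 2x^2 - 5x + 2
f'(x) = 4x - 5

Iteration 1:
  f(-1.000000) = 9.000000
  f'(-1.000000) = -9.000000
  x_1 = -1.000000 - (9.000000)/(-9.000000) = 0.000000

Iteration 2:
  f(0.000000) = 2.000000
  f'(0.000000) = -5.000000
  x_2 = 0.000000 - (2.000000)/(-5.000000) = 0.400000

x_2 = 0.400000


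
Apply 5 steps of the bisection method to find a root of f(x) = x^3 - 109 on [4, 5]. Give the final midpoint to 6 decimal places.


f(x) = x^3 - 109
f(4) = -45 < 0
f(5) = 16 > 0

Step 1: midpoint = (4.000000 + 5.000000)/2 = 4.500000
  f(4.500000) = -17.875000
  f(mid) < 0, so root is in [4.500000, 5.000000]

Step 2: midpoint = (4.500000 + 5.000000)/2 = 4.750000
  f(4.750000) = -1.828125
  f(mid) < 0, so root is in [4.750000, 5.000000]

Step 3: midpoint = (4.750000 + 5.000000)/2 = 4.875000
  f(4.875000) = 6.857422
  f(mid) > 0, so root is in [4.750000, 4.875000]

Step 4: midpoint = (4.750000 + 4.875000)/2 = 4.812500
  f(4.812500) = 2.458252
  f(mid) > 0, so root is in [4.750000, 4.812500]

Step 5: midpoint = (4.750000 + 4.812500)/2 = 4.781250
  f(4.781250) = 0.301056
  f(mid) > 0, so root is in [4.750000, 4.781250]

midpoint = 4.781250


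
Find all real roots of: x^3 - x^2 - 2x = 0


The constant term is 0, so x = 0 is a root. Factor out x:
  x(x^2 - x - 2) = 0
Solve the quadratic x^2 - x - 2 = 0: discriminant = (-1)^2 - 4(1)(-2) = 1 + 8 = 9.
sqrt(9) = 3, so x = (1 ± 3)/2: x = 2 or x = -1.

x = -1, x = 0, x = 2


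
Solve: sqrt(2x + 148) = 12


Square both sides: 2x + 148 = 12^2 = 144
2x = 144 - 148 = -4
x = -2
Check: sqrt(2*(-2) + 148) = sqrt(144) = 12 ✓

x = -2


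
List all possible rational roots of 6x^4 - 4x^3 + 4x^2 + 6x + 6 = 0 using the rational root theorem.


Rational root theorem: possible roots are ±p/q where:
  p divides the constant term (6): p ∈ {1, 2, 3, 6}
  q divides the leading coefficient (6): q ∈ {1, 2, 3, 6}

All possible rational roots: -6, -3, -2, -3/2, -1, -2/3, -1/2, -1/3, -1/6, 1/6, 1/3, 1/2, 2/3, 1, 3/2, 2, 3, 6

-6, -3, -2, -3/2, -1, -2/3, -1/2, -1/3, -1/6, 1/6, 1/3, 1/2, 2/3, 1, 3/2, 2, 3, 6


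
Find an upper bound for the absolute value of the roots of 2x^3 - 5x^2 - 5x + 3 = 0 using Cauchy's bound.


Cauchy's bound: all roots r satisfy |r| <= 1 + max(|a_i/a_n|) for i = 0,...,n-1
where a_n is the leading coefficient.

Coefficients: [2, -5, -5, 3]
Leading coefficient a_n = 2
Ratios |a_i/a_n|: 5/2, 5/2, 3/2
Maximum ratio: 5/2
Cauchy's bound: |r| <= 1 + 5/2 = 7/2

Upper bound = 7/2


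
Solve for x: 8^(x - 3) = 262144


Express both sides with the same base.
262144 = 8^6
Since the bases match, equate exponents: x - 3 = 6
So x = 6 - (-3) = 9

x = 9


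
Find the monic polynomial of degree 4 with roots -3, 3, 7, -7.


A monic polynomial with roots -3, 3, 7, -7 is:
p(x) = (x + 3)(x - 3)(x - 7)(x + 7)
After multiplying by (x + 3): x + 3
After multiplying by (x - 3): x^2 - 9
After multiplying by (x - 7): x^3 - 7x^2 - 9x + 63
After multiplying by (x + 7): x^4 - 58x^2 + 441

x^4 - 58x^2 + 441


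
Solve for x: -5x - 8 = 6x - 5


Starting with: -5x - 8 = 6x - 5
Move all x terms to left: (-5 - 6)x = -5 + 8
Simplify: -11x = 3
Divide both sides by -11: x = -3/11

x = -3/11


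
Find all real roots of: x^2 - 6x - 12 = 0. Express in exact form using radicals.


Using the quadratic formula: x = (-b ± sqrt(b^2 - 4ac)) / (2a)
Here a = 1, b = -6, c = -12
Discriminant = b^2 - 4ac = (-6)^2 - 4(1)(-12) = 36 + 48 = 84
Since discriminant = 84 > 0, there are two real roots.
x = (6 ± 2*sqrt(21)) / 2
Simplifying: x = 3 ± sqrt(21)
Numerically: x ≈ 7.5826 or x ≈ -1.5826

x = 3 + sqrt(21) or x = 3 - sqrt(21)


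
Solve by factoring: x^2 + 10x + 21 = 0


We need two numbers that multiply to 21 and add to 10.
Those numbers are 7 and 3 (since 7 * 3 = 21 and 7 + 3 = 10).
So x^2 + 10x + 21 = (x + 7)(x + 3) = 0
Setting each factor to zero: x = -7 or x = -3

x = -7, x = -3


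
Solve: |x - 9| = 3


An absolute value equation |expr| = 3 gives two cases:
Case 1: x - 9 = 3
  x = 12, so x = 12
Case 2: x - 9 = -3
  x = 6, so x = 6

x = 6, x = 12


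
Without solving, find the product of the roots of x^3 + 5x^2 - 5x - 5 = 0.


By Vieta's formulas for x^3 + bx^2 + cx + d = 0:
  r1 + r2 + r3 = -b/a = -5
  r1*r2 + r1*r3 + r2*r3 = c/a = -5
  r1*r2*r3 = -d/a = 5


Product = 5


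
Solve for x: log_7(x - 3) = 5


Convert to exponential form: x - 3 = 7^5 = 16807
x = 16807 + 3 = 16810
Check: log_7(16810 - 3) = log_7(16807) = log_7(16807) = 5 ✓

x = 16810


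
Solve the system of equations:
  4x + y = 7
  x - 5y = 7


Using Cramer's rule:
Determinant D = (4)(-5) - (1)(1) = -20 - 1 = -21
Dx = (7)(-5) - (7)(1) = -35 - 7 = -42
Dy = (4)(7) - (1)(7) = 28 - 7 = 21
x = Dx/D = -42/-21 = 2
y = Dy/D = 21/-21 = -1

x = 2, y = -1


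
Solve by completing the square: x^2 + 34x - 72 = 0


Start: x^2 + 34x - 72 = 0
Move constant: x^2 + 34x = 72
Half of 34 is 17, squared is 289
Add 289 to both sides: x^2 + 34x + 289 = 361
(x + 17)^2 = 361
x + 17 = ±19
x = -17 + 19 = 2 or x = -17 - 19 = -36

x = -36, x = 2


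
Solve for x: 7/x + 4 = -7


Subtract 4 from both sides: 7/x = -11
Multiply both sides by x: 7 = -11 * x
Divide by -11: x = -7/11

x = -7/11


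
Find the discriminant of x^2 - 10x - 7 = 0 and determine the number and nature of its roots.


For ax^2 + bx + c = 0, discriminant D = b^2 - 4ac
Here a = 1, b = -10, c = -7
D = (-10)^2 - 4(1)(-7) = 100 + 28 = 128

D = 128 > 0 but not a perfect square
The equation has 2 distinct real irrational roots.

Discriminant = 128, 2 distinct real irrational roots


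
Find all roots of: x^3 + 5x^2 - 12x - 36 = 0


Let p(x) = x^3 + 5x^2 - 12x - 36. By the rational root theorem (leading coefficient 1), any rational root is an integer divisor of 36: try ±1, ±2, ... in turn.
Test x = 1: value = -42 ≠ 0.
Test x = -1: value = -20 ≠ 0.
Test x = 2: value = -32 ≠ 0.
Test x = -2: value = 0 ✓, so (x + 2) is a factor.
Synthetic division by (x + 2): bring down 1; 1(-2) + 5 = 3; 3(-2) - 12 = -18; (-18)(-2) - 36 = 0 → quotient x^2 + 3x - 18, remainder 0.
Solve the quadratic x^2 + 3x - 18 = 0: discriminant = 3^2 - 4(1)(-18) = 9 + 72 = 81.
sqrt(81) = 9, so x = (-3 ± 9)/2: x = 3 or x = -6.
Collecting all roots found:

x = -6, x = -2, x = 3


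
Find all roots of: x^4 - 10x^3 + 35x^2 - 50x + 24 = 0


Let p(x) = x^4 - 10x^3 + 35x^2 - 50x + 24. By the rational root theorem (leading coefficient 1), any rational root is an integer divisor of 24: try ±1, ±2, ... in turn.
Test x = 1: value = 0 ✓, so (x - 1) is a factor.
Synthetic division by (x - 1): bring down 1; 1(1) - 10 = -9; (-9)(1) + 35 = 26; 26(1) - 50 = -24; (-24)(1) + 24 = 0 → quotient x^3 - 9x^2 + 26x - 24, remainder 0.
Continue with the quotient x^3 - 9x^2 + 26x - 24 (candidates must divide 24; re-test x = 1 first in case it repeats).
Test x = 1: value = -6 ≠ 0.
Test x = -1: value = -60 ≠ 0.
Test x = 2: value = 0 ✓, so (x - 2) is a factor.
Synthetic division by (x - 2): bring down 1; 1(2) - 9 = -7; (-7)(2) + 26 = 12; 12(2) - 24 = 0 → quotient x^2 - 7x + 12, remainder 0.
Solve the quadratic x^2 - 7x + 12 = 0: discriminant = (-7)^2 - 4(1)(12) = 49 - 48 = 1.
sqrt(1) = 1, so x = (7 ± 1)/2: x = 4 or x = 3.
Collecting all roots found:

x = 1, x = 2, x = 3, x = 4


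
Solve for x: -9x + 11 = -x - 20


Starting with: -9x + 11 = -x - 20
Move all x terms to left: (-9 + 1)x = -20 - 11
Simplify: -8x = -31
Divide both sides by -8: x = 31/8

x = 31/8


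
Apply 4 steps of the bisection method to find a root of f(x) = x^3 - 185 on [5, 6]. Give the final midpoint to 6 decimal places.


f(x) = x^3 - 185
f(5) = -60 < 0
f(6) = 31 > 0

Step 1: midpoint = (5.000000 + 6.000000)/2 = 5.500000
  f(5.500000) = -18.625000
  f(mid) < 0, so root is in [5.500000, 6.000000]

Step 2: midpoint = (5.500000 + 6.000000)/2 = 5.750000
  f(5.750000) = 5.109375
  f(mid) > 0, so root is in [5.500000, 5.750000]

Step 3: midpoint = (5.500000 + 5.750000)/2 = 5.625000
  f(5.625000) = -7.021484
  f(mid) < 0, so root is in [5.625000, 5.750000]

Step 4: midpoint = (5.625000 + 5.750000)/2 = 5.687500
  f(5.687500) = -1.022705
  f(mid) < 0, so root is in [5.687500, 5.750000]

midpoint = 5.687500


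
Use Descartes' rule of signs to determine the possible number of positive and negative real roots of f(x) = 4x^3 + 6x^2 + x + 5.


Descartes' rule of signs:

For positive roots, count sign changes in f(x) = 4x^3 + 6x^2 + x + 5:
Signs of coefficients: +, +, +, +
Number of sign changes: 0
Possible positive real roots: 0

For negative roots, examine f(-x) = -4x^3 + 6x^2 - x + 5:
Signs of coefficients: -, +, -, +
Number of sign changes: 3
Possible negative real roots: 3, 1

Positive roots: 0; Negative roots: 3 or 1


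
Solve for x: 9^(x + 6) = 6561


Express both sides with the same base.
6561 = 9^4
Since the bases match, equate exponents: x + 6 = 4
So x = 4 - (6) = -2

x = -2


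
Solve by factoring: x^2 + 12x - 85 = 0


We need two numbers that multiply to -85 and add to 12.
Those numbers are -5 and 17 (since (-5) * 17 = -85 and (-5) + 17 = 12).
So x^2 + 12x - 85 = (x - 5)(x + 17) = 0
Setting each factor to zero: x = 5 or x = -17

x = -17, x = 5


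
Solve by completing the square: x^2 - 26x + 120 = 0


Start: x^2 - 26x + 120 = 0
Move constant: x^2 - 26x = -120
Half of -26 is -13, squared is 169
Add 169 to both sides: x^2 - 26x + 169 = 49
(x - 13)^2 = 49
x - 13 = ±7
x = 13 + 7 = 20 or x = 13 - 7 = 6

x = 6, x = 20


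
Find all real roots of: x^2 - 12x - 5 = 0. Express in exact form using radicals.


Using the quadratic formula: x = (-b ± sqrt(b^2 - 4ac)) / (2a)
Here a = 1, b = -12, c = -5
Discriminant = b^2 - 4ac = (-12)^2 - 4(1)(-5) = 144 + 20 = 164
Since discriminant = 164 > 0, there are two real roots.
x = (12 ± 2*sqrt(41)) / 2
Simplifying: x = 6 ± sqrt(41)
Numerically: x ≈ 12.4031 or x ≈ -0.4031

x = 6 + sqrt(41) or x = 6 - sqrt(41)


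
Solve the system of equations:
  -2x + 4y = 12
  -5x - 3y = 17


Using Cramer's rule:
Determinant D = (-2)(-3) - (-5)(4) = 6 + 20 = 26
Dx = (12)(-3) - (17)(4) = -36 - 68 = -104
Dy = (-2)(17) - (-5)(12) = -34 + 60 = 26
x = Dx/D = -104/26 = -4
y = Dy/D = 26/26 = 1

x = -4, y = 1


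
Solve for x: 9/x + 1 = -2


Subtract 1 from both sides: 9/x = -3
Multiply both sides by x: 9 = -3 * x
Divide by -3: x = -3

x = -3


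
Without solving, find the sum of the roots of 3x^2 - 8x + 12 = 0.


By Vieta's formulas for ax^2 + bx + c = 0:
  Sum of roots = -b/a
  Product of roots = c/a

Here a = 3, b = -8, c = 12
Sum = -(-8)/3 = 8/3
Product = 12/3 = 4

Sum = 8/3


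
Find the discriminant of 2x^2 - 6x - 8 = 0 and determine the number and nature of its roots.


For ax^2 + bx + c = 0, discriminant D = b^2 - 4ac
Here a = 2, b = -6, c = -8
D = (-6)^2 - 4(2)(-8) = 36 + 64 = 100

D = 100 > 0 and is a perfect square (sqrt = 10)
The equation has 2 distinct real rational roots.

Discriminant = 100, 2 distinct real rational roots


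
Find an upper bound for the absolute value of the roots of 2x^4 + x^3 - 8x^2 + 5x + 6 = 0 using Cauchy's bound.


Cauchy's bound: all roots r satisfy |r| <= 1 + max(|a_i/a_n|) for i = 0,...,n-1
where a_n is the leading coefficient.

Coefficients: [2, 1, -8, 5, 6]
Leading coefficient a_n = 2
Ratios |a_i/a_n|: 1/2, 4, 5/2, 3
Maximum ratio: 4
Cauchy's bound: |r| <= 1 + 4 = 5

Upper bound = 5


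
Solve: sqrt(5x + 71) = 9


Square both sides: 5x + 71 = 9^2 = 81
5x = 81 - 71 = 10
x = 2
Check: sqrt(5*2 + 71) = sqrt(81) = 9 ✓

x = 2


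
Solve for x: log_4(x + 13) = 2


Convert to exponential form: x + 13 = 4^2 = 16
x = 16 - 13 = 3
Check: log_4(3 + 13) = log_4(16) = log_4(16) = 2 ✓

x = 3


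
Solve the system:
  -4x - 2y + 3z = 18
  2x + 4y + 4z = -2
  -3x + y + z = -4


Using Cramer's rule. Expand each determinant along the first row.
D  = (-4)*[4*1 - 4*1] - (-2)*[2*1 - 4*(-3)] + 3*[2*1 - 4*(-3)]
  = (-4)*(0) - (-2)*(14) + 3*(14) = 70
Dx = 18*[4*1 - 4*1] - (-2)*[(-2)*1 - 4*(-4)] + 3*[(-2)*1 - 4*(-4)]
  = 18*(0) - (-2)*(14) + 3*(14) = 70
Dy = (-4)*[(-2)*1 - 4*(-4)] - 18*[2*1 - 4*(-3)] + 3*[2*(-4) - (-2)*(-3)]
  = (-4)*(14) - 18*(14) + 3*(-14) = -350
Dz = (-4)*[4*(-4) - (-2)*1] - (-2)*[2*(-4) - (-2)*(-3)] + 18*[2*1 - 4*(-3)]
  = (-4)*(-14) - (-2)*(-14) + 18*(14) = 280
x = Dx/D = 70/70 = 1, y = Dy/D = -350/70 = -5, z = Dz/D = 280/70 = 4
Check eq1: (-4)(1) + (-2)(-5) + (3)(4) = 18 = 18 ✓
Check eq2: (2)(1) + (4)(-5) + (4)(4) = -2 = -2 ✓
Check eq3: (-3)(1) + (1)(-5) + (1)(4) = -4 = -4 ✓

x = 1, y = -5, z = 4


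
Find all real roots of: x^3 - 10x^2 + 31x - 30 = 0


Let p(x) = x^3 - 10x^2 + 31x - 30. By the rational root theorem (leading coefficient 1), any rational root is an integer divisor of 30: try ±1, ±2, ... in turn.
Test x = 1: value = -8 ≠ 0.
Test x = -1: value = -72 ≠ 0.
Test x = 2: value = 0 ✓, so (x - 2) is a factor.
Synthetic division by (x - 2): bring down 1; 1(2) - 10 = -8; (-8)(2) + 31 = 15; 15(2) - 30 = 0 → quotient x^2 - 8x + 15, remainder 0.
Solve the quadratic x^2 - 8x + 15 = 0: discriminant = (-8)^2 - 4(1)(15) = 64 - 60 = 4.
sqrt(4) = 2, so x = (8 ± 2)/2: x = 5 or x = 3.

x = 2, x = 3, x = 5


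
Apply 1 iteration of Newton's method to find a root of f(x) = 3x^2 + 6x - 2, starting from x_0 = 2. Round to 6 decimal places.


Newton's method: x_(n+1) = x_n - f(x_n)/f'(x_n)
f(x) = 3x^2 + 6x - 2
f'(x) = 6x + 6

Iteration 1:
  f(2.000000) = 22.000000
  f'(2.000000) = 18.000000
  x_1 = 2.000000 - (22.000000)/(18.000000) = 0.777778

x_1 = 0.777778


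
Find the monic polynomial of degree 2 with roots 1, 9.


A monic polynomial with roots 1, 9 is:
p(x) = (x - 1)(x - 9)
After multiplying by (x - 1): x - 1
After multiplying by (x - 9): x^2 - 10x + 9

x^2 - 10x + 9


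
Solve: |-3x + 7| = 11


An absolute value equation |expr| = 11 gives two cases:
Case 1: -3x + 7 = 11
  -3x = 4, so x = -4/3
Case 2: -3x + 7 = -11
  -3x = -18, so x = 6

x = -4/3, x = 6


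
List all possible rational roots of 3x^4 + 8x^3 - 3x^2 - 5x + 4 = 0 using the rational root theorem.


Rational root theorem: possible roots are ±p/q where:
  p divides the constant term (4): p ∈ {1, 2, 4}
  q divides the leading coefficient (3): q ∈ {1, 3}

All possible rational roots: -4, -2, -4/3, -1, -2/3, -1/3, 1/3, 2/3, 1, 4/3, 2, 4

-4, -2, -4/3, -1, -2/3, -1/3, 1/3, 2/3, 1, 4/3, 2, 4


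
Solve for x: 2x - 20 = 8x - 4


Starting with: 2x - 20 = 8x - 4
Move all x terms to left: (2 - 8)x = -4 + 20
Simplify: -6x = 16
Divide both sides by -6: x = -8/3

x = -8/3


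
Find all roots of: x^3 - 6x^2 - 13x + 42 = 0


Let p(x) = x^3 - 6x^2 - 13x + 42. By the rational root theorem (leading coefficient 1), any rational root is an integer divisor of 42: try ±1, ±2, ... in turn.
Test x = 1: value = 24 ≠ 0.
Test x = -1: value = 48 ≠ 0.
Test x = 2: value = 0 ✓, so (x - 2) is a factor.
Synthetic division by (x - 2): bring down 1; 1(2) - 6 = -4; (-4)(2) - 13 = -21; (-21)(2) + 42 = 0 → quotient x^2 - 4x - 21, remainder 0.
Solve the quadratic x^2 - 4x - 21 = 0: discriminant = (-4)^2 - 4(1)(-21) = 16 + 84 = 100.
sqrt(100) = 10, so x = (4 ± 10)/2: x = 7 or x = -3.
Collecting all roots found:

x = -3, x = 2, x = 7


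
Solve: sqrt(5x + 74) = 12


Square both sides: 5x + 74 = 12^2 = 144
5x = 144 - 74 = 70
x = 14
Check: sqrt(5*14 + 74) = sqrt(144) = 12 ✓

x = 14


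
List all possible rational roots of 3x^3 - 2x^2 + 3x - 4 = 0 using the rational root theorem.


Rational root theorem: possible roots are ±p/q where:
  p divides the constant term (-4): p ∈ {1, 2, 4}
  q divides the leading coefficient (3): q ∈ {1, 3}

All possible rational roots: -4, -2, -4/3, -1, -2/3, -1/3, 1/3, 2/3, 1, 4/3, 2, 4

-4, -2, -4/3, -1, -2/3, -1/3, 1/3, 2/3, 1, 4/3, 2, 4


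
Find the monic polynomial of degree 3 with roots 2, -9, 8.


A monic polynomial with roots 2, -9, 8 is:
p(x) = (x - 2)(x + 9)(x - 8)
After multiplying by (x - 2): x - 2
After multiplying by (x + 9): x^2 + 7x - 18
After multiplying by (x - 8): x^3 - x^2 - 74x + 144

x^3 - x^2 - 74x + 144


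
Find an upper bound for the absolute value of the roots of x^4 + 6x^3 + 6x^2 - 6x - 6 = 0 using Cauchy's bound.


Cauchy's bound: all roots r satisfy |r| <= 1 + max(|a_i/a_n|) for i = 0,...,n-1
where a_n is the leading coefficient.

Coefficients: [1, 6, 6, -6, -6]
Leading coefficient a_n = 1
Ratios |a_i/a_n|: 6, 6, 6, 6
Maximum ratio: 6
Cauchy's bound: |r| <= 1 + 6 = 7

Upper bound = 7


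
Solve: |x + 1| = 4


An absolute value equation |expr| = 4 gives two cases:
Case 1: x + 1 = 4
  x = 3, so x = 3
Case 2: x + 1 = -4
  x = -5, so x = -5

x = -5, x = 3


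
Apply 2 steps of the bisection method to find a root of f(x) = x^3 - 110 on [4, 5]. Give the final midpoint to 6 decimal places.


f(x) = x^3 - 110
f(4) = -46 < 0
f(5) = 15 > 0

Step 1: midpoint = (4.000000 + 5.000000)/2 = 4.500000
  f(4.500000) = -18.875000
  f(mid) < 0, so root is in [4.500000, 5.000000]

Step 2: midpoint = (4.500000 + 5.000000)/2 = 4.750000
  f(4.750000) = -2.828125
  f(mid) < 0, so root is in [4.750000, 5.000000]

midpoint = 4.750000


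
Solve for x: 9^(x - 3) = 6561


Express both sides with the same base.
6561 = 9^4
Since the bases match, equate exponents: x - 3 = 4
So x = 4 - (-3) = 7

x = 7


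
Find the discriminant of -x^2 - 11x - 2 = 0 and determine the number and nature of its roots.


For ax^2 + bx + c = 0, discriminant D = b^2 - 4ac
Here a = -1, b = -11, c = -2
D = (-11)^2 - 4(-1)(-2) = 121 - 8 = 113

D = 113 > 0 but not a perfect square
The equation has 2 distinct real irrational roots.

Discriminant = 113, 2 distinct real irrational roots


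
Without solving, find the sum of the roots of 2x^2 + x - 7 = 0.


By Vieta's formulas for ax^2 + bx + c = 0:
  Sum of roots = -b/a
  Product of roots = c/a

Here a = 2, b = 1, c = -7
Sum = -(1)/2 = -1/2
Product = -7/2 = -7/2

Sum = -1/2


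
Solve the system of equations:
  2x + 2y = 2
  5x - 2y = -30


Using Cramer's rule:
Determinant D = (2)(-2) - (5)(2) = -4 - 10 = -14
Dx = (2)(-2) - (-30)(2) = -4 + 60 = 56
Dy = (2)(-30) - (5)(2) = -60 - 10 = -70
x = Dx/D = 56/-14 = -4
y = Dy/D = -70/-14 = 5

x = -4, y = 5


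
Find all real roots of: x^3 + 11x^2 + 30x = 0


The constant term is 0, so x = 0 is a root. Factor out x:
  x(x^2 + 11x + 30) = 0
Solve the quadratic x^2 + 11x + 30 = 0: discriminant = 11^2 - 4(1)(30) = 121 - 120 = 1.
sqrt(1) = 1, so x = (-11 ± 1)/2: x = -5 or x = -6.

x = -6, x = -5, x = 0


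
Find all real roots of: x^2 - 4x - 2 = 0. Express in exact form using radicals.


Using the quadratic formula: x = (-b ± sqrt(b^2 - 4ac)) / (2a)
Here a = 1, b = -4, c = -2
Discriminant = b^2 - 4ac = (-4)^2 - 4(1)(-2) = 16 + 8 = 24
Since discriminant = 24 > 0, there are two real roots.
x = (4 ± 2*sqrt(6)) / 2
Simplifying: x = 2 ± sqrt(6)
Numerically: x ≈ 4.4495 or x ≈ -0.4495

x = 2 + sqrt(6) or x = 2 - sqrt(6)


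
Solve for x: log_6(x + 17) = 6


Convert to exponential form: x + 17 = 6^6 = 46656
x = 46656 - 17 = 46639
Check: log_6(46639 + 17) = log_6(46656) = log_6(46656) = 6 ✓

x = 46639


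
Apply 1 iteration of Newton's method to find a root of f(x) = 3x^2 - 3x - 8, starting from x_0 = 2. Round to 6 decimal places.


Newton's method: x_(n+1) = x_n - f(x_n)/f'(x_n)
f(x) = 3x^2 - 3x - 8
f'(x) = 6x - 3

Iteration 1:
  f(2.000000) = -2.000000
  f'(2.000000) = 9.000000
  x_1 = 2.000000 - (-2.000000)/(9.000000) = 2.222222

x_1 = 2.222222


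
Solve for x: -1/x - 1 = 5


Subtract -1 from both sides: -1/x = 6
Multiply both sides by x: -1 = 6 * x
Divide by 6: x = -1/6

x = -1/6


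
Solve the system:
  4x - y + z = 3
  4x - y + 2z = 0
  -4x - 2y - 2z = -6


Using Cramer's rule. Expand each determinant along the first row.
D  = 4*[(-1)*(-2) - 2*(-2)] - (-1)*[4*(-2) - 2*(-4)] + 1*[4*(-2) - (-1)*(-4)]
  = 4*(6) - (-1)*(0) + 1*(-12) = 12
Dx = 3*[(-1)*(-2) - 2*(-2)] - (-1)*[0*(-2) - 2*(-6)] + 1*[0*(-2) - (-1)*(-6)]
  = 3*(6) - (-1)*(12) + 1*(-6) = 24
Dy = 4*[0*(-2) - 2*(-6)] - 3*[4*(-2) - 2*(-4)] + 1*[4*(-6) - 0*(-4)]
  = 4*(12) - 3*(0) + 1*(-24) = 24
Dz = 4*[(-1)*(-6) - 0*(-2)] - (-1)*[4*(-6) - 0*(-4)] + 3*[4*(-2) - (-1)*(-4)]
  = 4*(6) - (-1)*(-24) + 3*(-12) = -36
x = Dx/D = 24/12 = 2, y = Dy/D = 24/12 = 2, z = Dz/D = -36/12 = -3
Check eq1: (4)(2) + (-1)(2) + (1)(-3) = 3 = 3 ✓
Check eq2: (4)(2) + (-1)(2) + (2)(-3) = 0 = 0 ✓
Check eq3: (-4)(2) + (-2)(2) + (-2)(-3) = -6 = -6 ✓

x = 2, y = 2, z = -3


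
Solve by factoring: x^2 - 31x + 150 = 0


We need two numbers that multiply to 150 and add to -31.
Those numbers are -6 and -25 (since (-6) * (-25) = 150 and (-6) + (-25) = -31).
So x^2 - 31x + 150 = (x - 6)(x - 25) = 0
Setting each factor to zero: x = 6 or x = 25

x = 6, x = 25


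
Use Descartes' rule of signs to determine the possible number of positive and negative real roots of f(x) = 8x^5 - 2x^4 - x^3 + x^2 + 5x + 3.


Descartes' rule of signs:

For positive roots, count sign changes in f(x) = 8x^5 - 2x^4 - x^3 + x^2 + 5x + 3:
Signs of coefficients: +, -, -, +, +, +
Number of sign changes: 2
Possible positive real roots: 2, 0

For negative roots, examine f(-x) = -8x^5 - 2x^4 + x^3 + x^2 - 5x + 3:
Signs of coefficients: -, -, +, +, -, +
Number of sign changes: 3
Possible negative real roots: 3, 1

Positive roots: 2 or 0; Negative roots: 3 or 1


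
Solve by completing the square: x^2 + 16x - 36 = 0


Start: x^2 + 16x - 36 = 0
Move constant: x^2 + 16x = 36
Half of 16 is 8, squared is 64
Add 64 to both sides: x^2 + 16x + 64 = 100
(x + 8)^2 = 100
x + 8 = ±10
x = -8 + 10 = 2 or x = -8 - 10 = -18

x = -18, x = 2


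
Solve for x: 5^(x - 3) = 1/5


Express both sides with the same base.
1/5 = 5^(-1)
Since the bases match, equate exponents: x - 3 = -1
So x = -1 - (-3) = 2

x = 2


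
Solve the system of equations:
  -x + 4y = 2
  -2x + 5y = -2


Using Cramer's rule:
Determinant D = (-1)(5) - (-2)(4) = -5 + 8 = 3
Dx = (2)(5) - (-2)(4) = 10 + 8 = 18
Dy = (-1)(-2) - (-2)(2) = 2 + 4 = 6
x = Dx/D = 18/3 = 6
y = Dy/D = 6/3 = 2

x = 6, y = 2


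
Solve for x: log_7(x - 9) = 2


Convert to exponential form: x - 9 = 7^2 = 49
x = 49 + 9 = 58
Check: log_7(58 - 9) = log_7(49) = log_7(49) = 2 ✓

x = 58


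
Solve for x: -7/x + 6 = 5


Subtract 6 from both sides: -7/x = -1
Multiply both sides by x: -7 = -1 * x
Divide by -1: x = 7

x = 7


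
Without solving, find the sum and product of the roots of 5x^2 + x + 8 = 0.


By Vieta's formulas for ax^2 + bx + c = 0:
  Sum of roots = -b/a
  Product of roots = c/a

Here a = 5, b = 1, c = 8
Sum = -(1)/5 = -1/5
Product = 8/5 = 8/5

Sum = -1/5, Product = 8/5


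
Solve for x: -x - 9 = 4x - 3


Starting with: -x - 9 = 4x - 3
Move all x terms to left: (-1 - 4)x = -3 + 9
Simplify: -5x = 6
Divide both sides by -5: x = -6/5

x = -6/5


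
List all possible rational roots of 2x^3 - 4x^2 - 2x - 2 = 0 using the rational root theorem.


Rational root theorem: possible roots are ±p/q where:
  p divides the constant term (-2): p ∈ {1, 2}
  q divides the leading coefficient (2): q ∈ {1, 2}

All possible rational roots: -2, -1, -1/2, 1/2, 1, 2

-2, -1, -1/2, 1/2, 1, 2


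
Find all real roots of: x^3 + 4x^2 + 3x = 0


The constant term is 0, so x = 0 is a root. Factor out x:
  x(x^2 + 4x + 3) = 0
Solve the quadratic x^2 + 4x + 3 = 0: discriminant = 4^2 - 4(1)(3) = 16 - 12 = 4.
sqrt(4) = 2, so x = (-4 ± 2)/2: x = -1 or x = -3.

x = -3, x = -1, x = 0


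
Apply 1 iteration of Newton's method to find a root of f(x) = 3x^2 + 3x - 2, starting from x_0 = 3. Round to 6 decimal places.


Newton's method: x_(n+1) = x_n - f(x_n)/f'(x_n)
f(x) = 3x^2 + 3x - 2
f'(x) = 6x + 3

Iteration 1:
  f(3.000000) = 34.000000
  f'(3.000000) = 21.000000
  x_1 = 3.000000 - (34.000000)/(21.000000) = 1.380952

x_1 = 1.380952


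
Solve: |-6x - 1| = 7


An absolute value equation |expr| = 7 gives two cases:
Case 1: -6x - 1 = 7
  -6x = 8, so x = -4/3
Case 2: -6x - 1 = -7
  -6x = -6, so x = 1

x = -4/3, x = 1


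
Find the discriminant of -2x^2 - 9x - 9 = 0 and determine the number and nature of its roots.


For ax^2 + bx + c = 0, discriminant D = b^2 - 4ac
Here a = -2, b = -9, c = -9
D = (-9)^2 - 4(-2)(-9) = 81 - 72 = 9

D = 9 > 0 and is a perfect square (sqrt = 3)
The equation has 2 distinct real rational roots.

Discriminant = 9, 2 distinct real rational roots
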